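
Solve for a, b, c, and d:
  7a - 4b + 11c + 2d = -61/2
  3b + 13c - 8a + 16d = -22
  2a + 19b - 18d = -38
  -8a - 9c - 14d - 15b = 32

Row-reduce the augmented matrix:
R1 ← R1 / (7).
R2 ← R2 + 8·R1.
R3 ← R3 − 2·R1.
R4 ← R4 + 8·R1.
R2 ← R2 / (-11/7).
R1 ← R1 + 4/7·R2.
R3 ← R3 − 141/7·R2.
R4 ← R4 + 137/7·R2.
R3 ← R3 / (3571/11).
R1 ← R1 + 85/11·R3.
R2 ← R2 + 179/11·R3.
R4 ← R4 + 3464/11·R3.
R4 ← R4 / (-107498/3571).
R1 ← R1 + 4380/3571·R4.
R2 ← R2 + 2922/3571·R4.
R3 ← R3 − 2374/3571·R4.
Reading off the reduced rows gives a = -1/2, b = -1, c = -3, d = 1.

a = -1/2, b = -1, c = -3, d = 1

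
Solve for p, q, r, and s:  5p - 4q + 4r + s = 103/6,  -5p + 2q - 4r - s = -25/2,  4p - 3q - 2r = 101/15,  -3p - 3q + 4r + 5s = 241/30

Row-reduce the augmented matrix:
R1 ← R1 / (5).
R2 ← R2 + 5·R1.
R3 ← R3 − 4·R1.
R4 ← R4 + 3·R1.
R2 ← R2 / (-2).
R1 ← R1 + 4/5·R2.
R3 ← R3 − 1/5·R2.
R4 ← R4 + 27/5·R2.
R3 ← R3 / (-26/5).
R1 ← R1 − 4/5·R3.
R4 ← R4 − 32/5·R3.
R4 ← R4 / (60/13).
R1 ← R1 − 1/13·R4.
R3 ← R3 − 2/13·R4.
Reading off the reduced rows gives p = 3/5, q = -7/3, r = 4/3, s = -1/2.

p = 3/5, q = -7/3, r = 4/3, s = -1/2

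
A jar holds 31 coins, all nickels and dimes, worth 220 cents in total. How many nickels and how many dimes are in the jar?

Let n = nickels, d = dimes.
  n + d = 31
  5n + 10d = 220
Row-reduce the augmented matrix:
R2 ← R2 − 5·R1.
R2 ← R2 / (5).
R1 ← R1 − 1·R2.
Reading off the reduced rows gives n = 18, d = 13.

nickels: 18, dimes: 13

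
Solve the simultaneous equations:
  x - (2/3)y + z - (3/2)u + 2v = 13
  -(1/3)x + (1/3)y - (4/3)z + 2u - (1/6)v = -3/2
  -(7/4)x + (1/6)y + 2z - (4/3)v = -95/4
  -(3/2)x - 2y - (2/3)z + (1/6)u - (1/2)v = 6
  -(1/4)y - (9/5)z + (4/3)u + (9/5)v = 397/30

Row-reduce the augmented matrix:
R2 ← R2 + 1/3·R1.
R3 ← R3 + 7/4·R1.
R4 ← R4 + 3/2·R1.
R2 ← R2 / (1/9).
R1 ← R1 + 2/3·R2.
R3 ← R3 + 1·R2.
R4 ← R4 + 3·R2.
R5 ← R5 + 1/4·R2.
R3 ← R3 / (-21/4).
R1 ← R1 + 5·R3.
R2 ← R2 + 9·R3.
R4 ← R4 + 157/6·R3.
R5 ← R5 + 81/20·R3.
R4 ← R4 / (-221/14).
R1 ← R1 + 20/7·R4.
R2 ← R2 + 36/7·R4.
R3 ← R3 + 29/14·R4.
R5 ← R5 + 773/210·R4.
R5 ← R5 / (1288369/716040).
R1 ← R1 − 10555/5967·R5.
R2 ← R2 + 1745/1326·R5.
R3 ← R3 − 5912/5967·R5.
R4 ← R4 − 6512/5967·R5.
Reading off the reduced rows gives x = 5, y = -6, z = -5, u = -2, v = 3.

x = 5, y = -6, z = -5, u = -2, v = 3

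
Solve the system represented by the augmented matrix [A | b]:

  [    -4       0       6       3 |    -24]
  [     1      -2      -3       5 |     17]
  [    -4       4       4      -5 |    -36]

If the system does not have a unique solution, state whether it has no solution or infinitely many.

infinitely many solutions

Row-reduce:
R1 ← R1 / (-4).
R2 ← R2 − 1·R1.
R3 ← R3 + 4·R1.
R2 ← R2 / (-2).
R3 ← R3 − 4·R2.
R3 ← R3 / (-5).
R1 ← R1 + 3/2·R3.
R2 ← R2 − 3/4·R3.
Rank is 3 with 4 unknowns, leaving x_4 free.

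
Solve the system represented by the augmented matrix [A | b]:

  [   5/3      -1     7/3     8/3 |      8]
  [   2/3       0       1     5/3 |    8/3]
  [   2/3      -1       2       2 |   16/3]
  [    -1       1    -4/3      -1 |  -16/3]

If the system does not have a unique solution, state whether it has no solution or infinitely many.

infinitely many solutions

Row-reduce:
R1 ← R1 / (5/3).
R2 ← R2 − 2/3·R1.
R3 ← R3 − 2/3·R1.
R4 ← R4 + 1·R1.
R2 ← R2 / (2/5).
R1 ← R1 + 3/5·R2.
R3 ← R3 + 3/5·R2.
R4 ← R4 − 2/5·R2.
R3 ← R3 / (7/6).
R1 ← R1 − 3/2·R3.
R2 ← R2 − 1/6·R3.
Rank is 3 with 4 unknowns, leaving x_4 free.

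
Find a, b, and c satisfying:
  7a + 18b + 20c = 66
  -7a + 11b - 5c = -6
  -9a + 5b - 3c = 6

a = -2, b = 0, c = 4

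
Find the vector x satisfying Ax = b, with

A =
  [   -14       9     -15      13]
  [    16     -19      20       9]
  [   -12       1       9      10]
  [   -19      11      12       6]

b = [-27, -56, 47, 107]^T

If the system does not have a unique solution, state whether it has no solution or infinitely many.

Row-reduce the augmented matrix:
R1 ← R1 / (-14).
R2 ← R2 − 16·R1.
R3 ← R3 + 12·R1.
R4 ← R4 + 19·R1.
R2 ← R2 / (-61/7).
R1 ← R1 + 9/14·R2.
R3 ← R3 + 47/7·R2.
R4 ← R4 + 17/14·R2.
R3 ← R3 / (1199/61).
R1 ← R1 − 105/122·R3.
R2 ← R2 + 20/61·R3.
R4 ← R4 − 3899/122·R3.
R4 ← R4 / (40235/2398).
R1 ← R1 + 4397/2398·R4.
R2 ← R2 + 3673/1199·R4.
R3 ← R3 + 1191/1199·R4.
Reading off the reduced rows gives x_1 = -5, x_2 = 0, x_3 = 3, x_4 = -4.

x_1 = -5, x_2 = 0, x_3 = 3, x_4 = -4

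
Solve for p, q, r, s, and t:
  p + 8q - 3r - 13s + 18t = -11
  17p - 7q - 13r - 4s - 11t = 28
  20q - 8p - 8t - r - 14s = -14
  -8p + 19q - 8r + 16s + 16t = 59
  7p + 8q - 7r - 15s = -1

p = 1, q = 1, r = -2, s = 2, t = 0

Row-reduce the augmented matrix:
R2 ← R2 − 17·R1.
R3 ← R3 + 8·R1.
R4 ← R4 + 8·R1.
R5 ← R5 − 7·R1.
R2 ← R2 / (-143).
R1 ← R1 − 8·R2.
R3 ← R3 − 84·R2.
R4 ← R4 − 83·R2.
R5 ← R5 + 48·R2.
R3 ← R3 / (-383/143).
R1 ← R1 + 125/143·R3.
R2 ← R2 + 38/143·R3.
R4 ← R4 + 1422/143·R3.
R5 ← R5 − 178/143·R3.
R4 ← R4 / (1071/383).
R1 ← R1 + 1513/383·R4.
R2 ← R2 + 941/383·R4.
R3 ← R3 + 1354/383·R4.
R5 ← R5 − 2896/383·R4.
R5 ← R5 / (-73766/153).
R1 ← R1 − 2215/9·R5.
R2 ← R2 − 22936/153·R5.
R3 ← R3 − 34286/153·R5.
R4 ← R4 − 8887/153·R5.
Reading off the reduced rows gives p = 1, q = 1, r = -2, s = 2, t = 0.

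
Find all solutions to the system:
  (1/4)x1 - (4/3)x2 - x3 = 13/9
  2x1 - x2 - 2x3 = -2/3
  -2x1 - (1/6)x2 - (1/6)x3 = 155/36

Row-reduce the augmented matrix:
R1 ← R1 / (1/4).
R2 ← R2 − 2·R1.
R3 ← R3 + 2·R1.
R2 ← R2 / (29/3).
R1 ← R1 + 16/3·R2.
R3 ← R3 + 65/6·R2.
R3 ← R3 / (-251/174).
R1 ← R1 + 20/29·R3.
R2 ← R2 − 18/29·R3.
Reading off the reduced rows gives x1 = -2, x2 = -1/3, x3 = -3/2.

x1 = -2, x2 = -1/3, x3 = -3/2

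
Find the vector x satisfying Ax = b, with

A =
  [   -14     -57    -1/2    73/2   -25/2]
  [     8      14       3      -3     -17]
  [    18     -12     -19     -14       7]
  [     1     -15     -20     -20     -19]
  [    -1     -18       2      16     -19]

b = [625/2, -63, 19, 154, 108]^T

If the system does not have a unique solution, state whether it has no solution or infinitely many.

Row-reduce:
R1 ← R1 / (-14).
R2 ← R2 − 8·R1.
R3 ← R3 − 18·R1.
R4 ← R4 − 1·R1.
R5 ← R5 + 1·R1.
R2 ← R2 / (-130/7).
R1 ← R1 − 57/14·R2.
R3 ← R3 + 597/7·R2.
R4 ← R4 + 267/14·R2.
R5 ← R5 + 195/14·R2.
R3 ← R3 / (-2087/65).
R1 ← R1 − 41/65·R3.
R2 ← R2 + 19/130·R3.
R4 ← R4 + 2967/130·R3.
R4 ← R4 / (-3529/4174).
R1 ← R1 − 717/2087·R4.
R2 ← R2 + 3081/4174·R4.
R3 ← R3 − 3190/2087·R4.
Row 5 reduces to 0 = -1, a contradiction. The system is inconsistent.

no solution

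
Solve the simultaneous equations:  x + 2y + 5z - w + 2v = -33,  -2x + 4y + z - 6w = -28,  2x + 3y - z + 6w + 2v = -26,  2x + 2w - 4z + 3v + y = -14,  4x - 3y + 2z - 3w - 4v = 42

x = 1, y = -6, z = -2, w = 0, v = -6

Row-reduce the augmented matrix:
R2 ← R2 + 2·R1.
R3 ← R3 − 2·R1.
R4 ← R4 − 2·R1.
R5 ← R5 − 4·R1.
R2 ← R2 / (8).
R1 ← R1 − 2·R2.
R3 ← R3 + 1·R2.
R4 ← R4 + 3·R2.
R5 ← R5 + 11·R2.
R3 ← R3 / (-77/8).
R1 ← R1 − 9/4·R3.
R2 ← R2 − 11/8·R3.
R4 ← R4 + 79/8·R3.
R5 ← R5 + 23/8·R3.
R4 ← R4 / (-68/11).
R1 ← R1 − 29/11·R4.
R3 ← R3 + 8/11·R4.
R5 ← R5 + 133/11·R4.
R5 ← R5 / (-4779/476).
R1 ← R1 − 723/476·R5.
R2 ← R2 − 2/7·R5.
R3 ← R3 + 10/119·R5.
R4 ← R4 + 157/476·R5.
Reading off the reduced rows gives x = 1, y = -6, z = -2, w = 0, v = -6.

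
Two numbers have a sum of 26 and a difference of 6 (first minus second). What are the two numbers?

first number: 16, second number: 10

Let x = first number, y = second number.
  x + y = 26
  x - y = 6
Row-reduce the augmented matrix:
R2 ← R2 − 1·R1.
R2 ← R2 / (-2).
R1 ← R1 − 1·R2.
Reading off the reduced rows gives x = 16, y = 10.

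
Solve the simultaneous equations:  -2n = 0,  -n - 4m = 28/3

m = -7/3, n = 0

Row-reduce the augmented matrix:
Swap R1 and R2.
R1 ← R1 / (-4).
R2 ← R2 / (-2).
R1 ← R1 − 1/4·R2.
Reading off the reduced rows gives m = -7/3, n = 0.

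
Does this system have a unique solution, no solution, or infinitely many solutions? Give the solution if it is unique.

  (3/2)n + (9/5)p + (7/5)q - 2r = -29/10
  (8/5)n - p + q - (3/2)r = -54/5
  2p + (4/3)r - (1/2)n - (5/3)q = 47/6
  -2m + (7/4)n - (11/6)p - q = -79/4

Row-reduce:
Swap R1 and R4.
R1 ← R1 / (-2).
R2 ← R2 / (8/5).
R1 ← R1 + 7/8·R2.
R3 ← R3 + 1/2·R2.
R4 ← R4 − 3/2·R2.
R3 ← R3 / (27/16).
R1 ← R1 − 71/192·R3.
R2 ← R2 + 5/8·R3.
R4 ← R4 − 219/80·R3.
R4 ← R4 / (359/135).
R1 ← R1 − 653/486·R4.
R2 ← R2 − 10/81·R4.
R3 ← R3 + 65/81·R4.
Rank is 4 with 5 unknowns, leaving r free.

infinitely many solutions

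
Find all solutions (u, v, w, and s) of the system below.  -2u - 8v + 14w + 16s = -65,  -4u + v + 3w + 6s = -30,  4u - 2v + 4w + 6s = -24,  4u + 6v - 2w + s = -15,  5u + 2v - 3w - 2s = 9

no solution

Row-reduce:
R1 ← R1 / (-2).
R2 ← R2 + 4·R1.
R3 ← R3 − 4·R1.
R4 ← R4 − 4·R1.
R5 ← R5 − 5·R1.
R2 ← R2 / (17).
R1 ← R1 − 4·R2.
R3 ← R3 + 18·R2.
R4 ← R4 + 10·R2.
R5 ← R5 + 18·R2.
R3 ← R3 / (94/17).
R1 ← R1 + 19/17·R3.
R2 ← R2 + 25/17·R3.
R4 ← R4 − 192/17·R3.
R5 ← R5 − 94/17·R3.
R4 ← R4 / (-173/47).
R1 ← R1 − 11/47·R4.
R2 ← R2 − 59/47·R4.
R3 ← R3 − 89/47·R4.
Row 5 reduces to 0 = 1/2, a contradiction. The system is inconsistent.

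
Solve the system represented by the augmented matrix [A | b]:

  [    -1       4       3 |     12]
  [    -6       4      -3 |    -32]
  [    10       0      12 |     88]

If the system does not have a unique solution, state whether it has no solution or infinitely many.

infinitely many solutions

Row-reduce:
R1 ← R1 / (-1).
R2 ← R2 + 6·R1.
R3 ← R3 − 10·R1.
R2 ← R2 / (-20).
R1 ← R1 + 4·R2.
R3 ← R3 − 40·R2.
Rank is 2 with 3 unknowns, leaving x_3 free.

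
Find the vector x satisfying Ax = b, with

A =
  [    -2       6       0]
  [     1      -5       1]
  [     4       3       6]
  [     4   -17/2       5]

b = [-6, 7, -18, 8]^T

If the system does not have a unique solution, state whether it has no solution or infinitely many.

no solution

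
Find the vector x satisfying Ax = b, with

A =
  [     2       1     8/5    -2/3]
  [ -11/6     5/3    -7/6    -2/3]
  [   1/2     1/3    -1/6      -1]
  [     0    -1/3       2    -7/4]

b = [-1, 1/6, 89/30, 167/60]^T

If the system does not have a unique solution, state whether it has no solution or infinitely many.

x_1 = 1/2, x_2 = -8/5, x_3 = -3/2, x_4 = -3

Row-reduce the augmented matrix:
R1 ← R1 / (2).
R2 ← R2 + 11/6·R1.
R3 ← R3 − 1/2·R1.
R2 ← R2 / (31/12).
R1 ← R1 − 1/2·R2.
R3 ← R3 − 1/12·R2.
R4 ← R4 + 1/3·R2.
R3 ← R3 / (-268/465).
R1 ← R1 − 23/31·R3.
R2 ← R2 − 18/155·R3.
R4 ← R4 − 316/155·R3.
R4 ← R4 / (-11377/2412).
R1 ← R1 + 889/804·R4.
R2 ← R2 + 263/402·R4.
R3 ← R3 − 1105/804·R4.
Reading off the reduced rows gives x_1 = 1/2, x_2 = -8/5, x_3 = -3/2, x_4 = -3.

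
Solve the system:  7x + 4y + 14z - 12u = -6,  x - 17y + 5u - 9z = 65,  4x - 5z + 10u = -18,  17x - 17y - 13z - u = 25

Row-reduce the augmented matrix:
R1 ← R1 / (7).
R2 ← R2 − 1·R1.
R3 ← R3 − 4·R1.
R4 ← R4 − 17·R1.
R2 ← R2 / (-123/7).
R1 ← R1 − 4/7·R2.
R3 ← R3 + 16/7·R2.
R4 ← R4 + 187/7·R2.
R3 ← R3 / (-1423/123).
R1 ← R1 − 202/123·R3.
R2 ← R2 − 77/123·R3.
R4 ← R4 + 3724/123·R3.
R4 ← R4 / (-34002/1423).
R1 ← R1 − 1100/1423·R4.
R2 ← R2 − 687/1423·R4.
R3 ← R3 + 1966/1423·R4.
Reading off the reduced rows gives x = -2, y = -5, z = 2, u = 0.

x = -2, y = -5, z = 2, u = 0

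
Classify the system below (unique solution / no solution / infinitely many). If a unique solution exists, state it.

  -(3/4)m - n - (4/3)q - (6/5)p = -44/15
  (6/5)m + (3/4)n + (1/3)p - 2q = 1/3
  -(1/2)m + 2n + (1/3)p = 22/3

Row-reduce:
R1 ← R1 / (-3/4).
R2 ← R2 − 6/5·R1.
R3 ← R3 + 1/2·R1.
R2 ← R2 / (-17/20).
R1 ← R1 − 4/3·R2.
R3 ← R3 − 8/3·R2.
R3 ← R3 / (-173/45).
R1 ← R1 + 8/9·R3.
R2 ← R2 − 28/15·R3.
Rank is 3 with 4 unknowns, leaving q free.

infinitely many solutions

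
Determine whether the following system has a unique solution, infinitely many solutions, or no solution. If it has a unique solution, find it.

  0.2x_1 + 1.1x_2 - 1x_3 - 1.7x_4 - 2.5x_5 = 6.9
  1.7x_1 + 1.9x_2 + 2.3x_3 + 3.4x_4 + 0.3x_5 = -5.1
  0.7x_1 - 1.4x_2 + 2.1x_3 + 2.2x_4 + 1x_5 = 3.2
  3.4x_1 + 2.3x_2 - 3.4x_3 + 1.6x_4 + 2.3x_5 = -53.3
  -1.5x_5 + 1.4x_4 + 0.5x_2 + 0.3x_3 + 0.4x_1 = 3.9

x_1 = -4, x_2 = -2, x_3 = 6, x_4 = -2, x_5 = -5

Row-reduce the augmented matrix:
R1 ← R1 / (1/5).
R2 ← R2 − 17/10·R1.
R3 ← R3 − 7/10·R1.
R4 ← R4 − 17/5·R1.
R5 ← R5 − 2/5·R1.
R2 ← R2 / (-149/20).
R1 ← R1 − 11/2·R2.
R3 ← R3 + 21/4·R2.
R4 ← R4 + 82/5·R2.
R5 ← R5 + 17/10·R2.
R3 ← R3 / (-1498/745).
R1 ← R1 − 443/149·R3.
R2 ← R2 + 216/149·R3.
R4 ← R4 + 1516/149·R3.
R5 ← R5 + 49/298·R3.
R4 ← R4 / (101987/7490).
R1 ← R1 + 5605/2996·R4.
R2 ← R2 − 597/749·R4.
R3 ← R3 − 6599/2996·R4.
R5 ← R5 − 4661/4280·R4.
R5 ← R5 / (-1510361/509935).
R1 ← R1 + 123606/101987·R5.
R2 ← R2 + 43757/101987·R5.
R3 ← R3 + 134542/101987·R5.
R4 ← R4 − 186268/101987·R5.
Reading off the reduced rows gives x_1 = -4, x_2 = -2, x_3 = 6, x_4 = -2, x_5 = -5.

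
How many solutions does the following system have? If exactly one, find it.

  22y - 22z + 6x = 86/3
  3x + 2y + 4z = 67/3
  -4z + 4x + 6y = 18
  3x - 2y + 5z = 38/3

x = 7/3, y = 3, z = 7/3

Row-reduce the augmented matrix:
R1 ← R1 / (6).
R2 ← R2 − 3·R1.
R3 ← R3 − 4·R1.
R4 ← R4 − 3·R1.
R2 ← R2 / (-9).
R1 ← R1 − 11/3·R2.
R3 ← R3 + 26/3·R2.
R4 ← R4 + 13·R2.
R3 ← R3 / (-34/9).
R1 ← R1 − 22/9·R3.
R2 ← R2 + 5/3·R3.
R4 ← R4 + 17/3·R3.
R4 reduces to 0 = 0, so the extra equation is consistent.
Reading off the reduced rows gives x = 7/3, y = 3, z = 7/3.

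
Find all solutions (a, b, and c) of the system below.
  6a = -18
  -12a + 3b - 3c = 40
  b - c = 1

Row-reduce:
R1 ← R1 / (6).
R2 ← R2 + 12·R1.
R2 ← R2 / (3).
R3 ← R3 − 1·R2.
Row 3 reduces to 0 = -1/3, a contradiction. The system is inconsistent.

no solution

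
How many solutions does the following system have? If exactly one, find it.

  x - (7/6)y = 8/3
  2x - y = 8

From equation 1: x = 8/3 + 7/6·y.
Substitute into equation 2 and solve: y = 2.
Then x = 5.

x = 5, y = 2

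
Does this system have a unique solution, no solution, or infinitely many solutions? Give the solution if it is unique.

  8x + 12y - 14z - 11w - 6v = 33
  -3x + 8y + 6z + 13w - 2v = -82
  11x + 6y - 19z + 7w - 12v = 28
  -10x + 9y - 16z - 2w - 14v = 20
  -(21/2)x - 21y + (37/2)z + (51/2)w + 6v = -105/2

Row-reduce:
R1 ← R1 / (8).
R2 ← R2 + 3·R1.
R3 ← R3 − 11·R1.
R4 ← R4 + 10·R1.
R5 ← R5 + 21/2·R1.
R2 ← R2 / (25/2).
R1 ← R1 − 3/2·R2.
R3 ← R3 + 21/2·R2.
R4 ← R4 − 24·R2.
R5 ← R5 + 21/4·R2.
R3 ← R3 / (22/25).
R1 ← R1 + 46/25·R3.
R2 ← R2 − 3/50·R3.
R4 ← R4 + 1747/50·R3.
R5 ← R5 − 11/25·R3.
R4 ← R4 / (100467/88).
R1 ← R1 − 1307/22·R4.
R2 ← R2 + 115/88·R4.
R3 ← R3 − 1479/44·R4.
Row 5 reduces to 0 = -1/2, a contradiction. The system is inconsistent.

no solution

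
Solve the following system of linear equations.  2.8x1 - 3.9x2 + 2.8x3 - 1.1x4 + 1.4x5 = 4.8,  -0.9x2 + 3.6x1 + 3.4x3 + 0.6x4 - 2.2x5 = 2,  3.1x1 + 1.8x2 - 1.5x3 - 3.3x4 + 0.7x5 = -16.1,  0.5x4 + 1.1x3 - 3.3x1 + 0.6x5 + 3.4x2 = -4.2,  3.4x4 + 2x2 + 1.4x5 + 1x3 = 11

x1 = 0, x2 = -2, x3 = 0, x4 = 4, x5 = 1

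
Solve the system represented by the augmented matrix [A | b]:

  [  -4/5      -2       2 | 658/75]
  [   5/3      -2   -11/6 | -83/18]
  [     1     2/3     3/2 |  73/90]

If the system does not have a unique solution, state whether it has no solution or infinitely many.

x_1 = -9/5, x_2 = -4/3, x_3 = 7/3

Row-reduce the augmented matrix:
R1 ← R1 / (-4/5).
R2 ← R2 − 5/3·R1.
R3 ← R3 − 1·R1.
R2 ← R2 / (-37/6).
R1 ← R1 − 5/2·R2.
R3 ← R3 + 11/6·R2.
R3 ← R3 / (367/111).
R1 ← R1 + 115/74·R3.
R2 ← R2 + 14/37·R3.
Reading off the reduced rows gives x_1 = -9/5, x_2 = -4/3, x_3 = 7/3.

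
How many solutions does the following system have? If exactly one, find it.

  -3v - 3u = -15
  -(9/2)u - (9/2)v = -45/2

infinitely many solutions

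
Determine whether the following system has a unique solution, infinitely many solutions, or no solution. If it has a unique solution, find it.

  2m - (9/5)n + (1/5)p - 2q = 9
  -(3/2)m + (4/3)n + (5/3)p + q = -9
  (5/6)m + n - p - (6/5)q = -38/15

infinitely many solutions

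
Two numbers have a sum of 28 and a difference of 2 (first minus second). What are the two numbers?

first number: 15, second number: 13

Let x = first number, y = second number.
  x + y = 28
  x - y = 2
From equation 1: x = 28 − y.
Substitute into equation 2 and solve: y = 13.
Then x = 15.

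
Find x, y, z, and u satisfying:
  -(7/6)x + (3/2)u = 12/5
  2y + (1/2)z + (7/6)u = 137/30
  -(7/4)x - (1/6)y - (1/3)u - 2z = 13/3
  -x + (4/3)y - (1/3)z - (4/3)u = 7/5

Row-reduce the augmented matrix:
R1 ← R1 / (-7/6).
R3 ← R3 + 7/4·R1.
R4 ← R4 + 1·R1.
R2 ← R2 / (2).
R3 ← R3 + 1/6·R2.
R4 ← R4 − 4/3·R2.
R3 ← R3 / (-47/24).
R2 ← R2 − 1/4·R3.
R4 ← R4 + 2/3·R3.
R4 ← R4 / (-7552/2961).
R1 ← R1 + 9/7·R4.
R2 ← R2 − 25/94·R4.
R3 ← R3 − 179/141·R4.
Reading off the reduced rows gives x = 0, y = 2, z = -13/5, u = 8/5.

x = 0, y = 2, z = -13/5, u = 8/5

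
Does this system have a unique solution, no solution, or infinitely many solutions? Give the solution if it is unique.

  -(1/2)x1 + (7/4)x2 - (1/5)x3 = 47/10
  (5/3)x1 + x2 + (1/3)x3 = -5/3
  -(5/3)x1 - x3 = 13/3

x1 = -2, x2 = 2, x3 = -1

Row-reduce the augmented matrix:
R1 ← R1 / (-1/2).
R2 ← R2 − 5/3·R1.
R3 ← R3 + 5/3·R1.
R2 ← R2 / (41/6).
R1 ← R1 + 7/2·R2.
R3 ← R3 + 35/6·R2.
R3 ← R3 / (-76/123).
R1 ← R1 − 47/205·R3.
R2 ← R2 + 2/41·R3.
Reading off the reduced rows gives x1 = -2, x2 = 2, x3 = -1.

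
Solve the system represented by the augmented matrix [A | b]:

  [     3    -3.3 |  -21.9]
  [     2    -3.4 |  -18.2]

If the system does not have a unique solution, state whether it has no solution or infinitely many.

Row-reduce the augmented matrix:
R1 ← R1 / (3).
R2 ← R2 − 2·R1.
R2 ← R2 / (-6/5).
R1 ← R1 + 11/10·R2.
Reading off the reduced rows gives x_1 = -4, x_2 = 3.

x_1 = -4, x_2 = 3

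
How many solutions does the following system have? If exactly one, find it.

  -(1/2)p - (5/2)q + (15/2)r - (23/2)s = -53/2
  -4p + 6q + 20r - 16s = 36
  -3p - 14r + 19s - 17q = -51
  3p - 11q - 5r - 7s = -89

infinitely many solutions

Row-reduce:
R1 ← R1 / (-1/2).
R2 ← R2 + 4·R1.
R3 ← R3 + 3·R1.
R4 ← R4 − 3·R1.
R2 ← R2 / (26).
R1 ← R1 − 5·R2.
R3 ← R3 + 2·R2.
R4 ← R4 + 26·R2.
R3 ← R3 / (-807/13).
R1 ← R1 + 95/13·R3.
R2 ← R2 + 20/13·R3.
Rank is 3 with 4 unknowns, leaving s free.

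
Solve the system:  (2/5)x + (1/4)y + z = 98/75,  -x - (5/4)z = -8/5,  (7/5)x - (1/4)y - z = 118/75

Row-reduce the augmented matrix:
R1 ← R1 / (2/5).
R2 ← R2 + 1·R1.
R3 ← R3 − 7/5·R1.
R2 ← R2 / (5/8).
R1 ← R1 − 5/8·R2.
R3 ← R3 + 9/8·R2.
R3 ← R3 / (-9/4).
R1 ← R1 − 5/4·R3.
R2 ← R2 − 2·R3.
Reading off the reduced rows gives x = 8/5, y = 8/3, z = 0.

x = 8/5, y = 8/3, z = 0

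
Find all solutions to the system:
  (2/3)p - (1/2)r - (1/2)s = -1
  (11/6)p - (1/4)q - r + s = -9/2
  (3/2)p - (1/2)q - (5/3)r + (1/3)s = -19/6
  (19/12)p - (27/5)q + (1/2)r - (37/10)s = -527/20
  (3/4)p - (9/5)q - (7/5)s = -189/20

no solution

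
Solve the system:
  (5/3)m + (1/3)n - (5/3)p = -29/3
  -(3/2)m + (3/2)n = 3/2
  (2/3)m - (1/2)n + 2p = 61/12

Row-reduce the augmented matrix:
R1 ← R1 / (5/3).
R2 ← R2 + 3/2·R1.
R3 ← R3 − 2/3·R1.
R2 ← R2 / (9/5).
R1 ← R1 − 1/5·R2.
R3 ← R3 + 19/30·R2.
R3 ← R3 / (77/36).
R1 ← R1 + 5/6·R3.
R2 ← R2 + 5/6·R3.
Reading off the reduced rows gives m = -5/2, n = -3/2, p = 3.

m = -5/2, n = -3/2, p = 3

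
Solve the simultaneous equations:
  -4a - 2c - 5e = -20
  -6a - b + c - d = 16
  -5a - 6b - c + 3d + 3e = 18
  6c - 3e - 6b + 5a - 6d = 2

Row-reduce:
R1 ← R1 / (-4).
R2 ← R2 + 6·R1.
R3 ← R3 + 5·R1.
R4 ← R4 − 5·R1.
R2 ← R2 / (-1).
R3 ← R3 + 6·R2.
R4 ← R4 + 6·R2.
R3 ← R3 / (-45/2).
R1 ← R1 − 1/2·R3.
R2 ← R2 + 4·R3.
R4 ← R4 + 41/2·R3.
R4 ← R4 / (-41/5).
R1 ← R1 − 1/5·R4.
R2 ← R2 + 3/5·R4.
R3 ← R3 + 2/5·R4.
Rank is 4 with 5 unknowns, leaving e free.

infinitely many solutions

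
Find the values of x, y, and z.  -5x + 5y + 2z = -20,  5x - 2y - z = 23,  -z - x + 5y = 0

x = 5, y = 1, z = 0

Row-reduce the augmented matrix:
R1 ← R1 / (-5).
R2 ← R2 − 5·R1.
R3 ← R3 + 1·R1.
R2 ← R2 / (3).
R1 ← R1 + 1·R2.
R3 ← R3 − 4·R2.
R3 ← R3 / (-41/15).
R1 ← R1 + 1/15·R3.
R2 ← R2 − 1/3·R3.
Reading off the reduced rows gives x = 5, y = 1, z = 0.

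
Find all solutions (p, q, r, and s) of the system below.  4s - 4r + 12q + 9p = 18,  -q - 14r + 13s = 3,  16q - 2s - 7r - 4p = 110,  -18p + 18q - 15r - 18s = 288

Row-reduce the augmented matrix:
R1 ← R1 / (9).
R3 ← R3 + 4·R1.
R4 ← R4 + 18·R1.
R2 ← R2 / (-1).
R1 ← R1 − 4/3·R2.
R3 ← R3 − 64/3·R2.
R4 ← R4 − 42·R2.
R3 ← R3 / (-2767/9).
R1 ← R1 + 172/9·R3.
R2 ← R2 − 14·R3.
R4 ← R4 + 611·R3.
R4 ← R4 / (-40722/2767).
R1 ← R1 − 1528/2767·R4.
R2 ← R2 + 1055/2767·R4.
R3 ← R3 + 2494/2767·R4.
Reading off the reduced rows gives p = -2, q = 3, r = -6, s = -6.

p = -2, q = 3, r = -6, s = -6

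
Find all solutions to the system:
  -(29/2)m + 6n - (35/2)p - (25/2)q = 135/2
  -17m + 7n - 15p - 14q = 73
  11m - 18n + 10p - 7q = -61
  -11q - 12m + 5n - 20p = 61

Row-reduce:
R1 ← R1 / (-29/2).
R2 ← R2 + 17·R1.
R3 ← R3 − 11·R1.
R4 ← R4 + 12·R1.
R2 ← R2 / (-1/29).
R1 ← R1 + 12/29·R2.
R3 ← R3 + 390/29·R2.
R4 ← R4 − 1/29·R2.
R3 ← R3 / (-2155).
R1 ← R1 + 65·R3.
R2 ← R2 + 160·R3.
Row 4 reduces to 0 = -1, a contradiction. The system is inconsistent.

no solution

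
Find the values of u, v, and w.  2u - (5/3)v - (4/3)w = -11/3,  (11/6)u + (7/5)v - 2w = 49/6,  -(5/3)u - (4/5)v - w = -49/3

u = 5, v = 5, w = 4

Row-reduce the augmented matrix:
R1 ← R1 / (2).
R2 ← R2 − 11/6·R1.
R3 ← R3 + 5/3·R1.
R2 ← R2 / (527/180).
R1 ← R1 + 5/6·R2.
R3 ← R3 + 197/90·R2.
R3 ← R3 / (-1419/527).
R1 ← R1 + 468/527·R3.
R2 ← R2 + 140/527·R3.
Reading off the reduced rows gives u = 5, v = 5, w = 4.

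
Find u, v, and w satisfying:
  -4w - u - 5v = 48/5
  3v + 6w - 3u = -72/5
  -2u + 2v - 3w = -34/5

Row-reduce the augmented matrix:
R1 ← R1 / (-1).
R2 ← R2 + 3·R1.
R3 ← R3 + 2·R1.
R2 ← R2 / (18).
R1 ← R1 − 5·R2.
R3 ← R3 − 12·R2.
R3 ← R3 / (-7).
R1 ← R1 + 1·R3.
R2 ← R2 − 1·R3.
Reading off the reduced rows gives u = 2, v = -2, w = -2/5.

u = 2, v = -2, w = -2/5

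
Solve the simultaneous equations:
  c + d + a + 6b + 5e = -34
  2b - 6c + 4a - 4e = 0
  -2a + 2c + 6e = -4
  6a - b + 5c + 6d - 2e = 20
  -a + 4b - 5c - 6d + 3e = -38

a = 0, b = -6, c = -2, d = 4, e = 0

Row-reduce the augmented matrix:
R2 ← R2 − 4·R1.
R3 ← R3 + 2·R1.
R4 ← R4 − 6·R1.
R5 ← R5 + 1·R1.
R2 ← R2 / (-22).
R1 ← R1 − 6·R2.
R3 ← R3 − 12·R2.
R4 ← R4 + 37·R2.
R5 ← R5 − 10·R2.
R3 ← R3 / (-16/11).
R1 ← R1 + 19/11·R3.
R2 ← R2 − 5/11·R3.
R4 ← R4 − 174/11·R3.
R5 ← R5 + 94/11·R3.
R4 ← R4 / (19/4).
R1 ← R1 − 1/8·R4.
R2 ← R2 − 1/8·R4.
R3 ← R3 − 1/8·R4.
R5 ← R5 + 23/4·R4.
R5 ← R5 / (540/19).
R1 ← R1 + 115/19·R5.
R2 ← R2 − 18/19·R5.
R3 ← R3 + 58/19·R5.
R4 ← R4 − 160/19·R5.
Reading off the reduced rows gives a = 0, b = -6, c = -2, d = 4, e = 0.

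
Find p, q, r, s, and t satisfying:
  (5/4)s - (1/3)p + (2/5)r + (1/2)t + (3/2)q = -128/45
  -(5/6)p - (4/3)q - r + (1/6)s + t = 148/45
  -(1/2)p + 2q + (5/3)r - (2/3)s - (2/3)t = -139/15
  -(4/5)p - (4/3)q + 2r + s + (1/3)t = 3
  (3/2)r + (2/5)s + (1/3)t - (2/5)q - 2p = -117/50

p = 4/3, q = -3, r = -1, s = 12/5, t = -1

Row-reduce the augmented matrix:
R1 ← R1 / (-1/3).
R2 ← R2 + 5/6·R1.
R3 ← R3 + 1/2·R1.
R4 ← R4 + 4/5·R1.
R5 ← R5 + 2·R1.
R2 ← R2 / (-61/12).
R1 ← R1 + 9/2·R2.
R3 ← R3 + 1/4·R2.
R4 ← R4 + 74/15·R2.
R5 ← R5 + 47/5·R2.
R3 ← R3 / (1066/915).
R1 ← R1 − 174/305·R3.
R2 ← R2 − 24/61·R3.
R4 ← R4 − 4546/1525·R3.
R5 ← R5 − 1707/610·R3.
R4 ← R4 / (22393/3198).
R1 ← R1 − 45/1066·R4.
R2 ← R2 − 1483/1066·R4.
R3 ← R3 + 4385/2132·R4.
R5 ← R5 − 87967/21320·R4.
R5 ← R5 / (-156071/268716).
R1 ← R1 + 13635/22393·R5.
R2 ← R2 + 1489/22393·R5.
R3 ← R3 + 14925/44786·R5.
R4 ← R4 − 9496/22393·R5.
Reading off the reduced rows gives p = 4/3, q = -3, r = -1, s = 12/5, t = -1.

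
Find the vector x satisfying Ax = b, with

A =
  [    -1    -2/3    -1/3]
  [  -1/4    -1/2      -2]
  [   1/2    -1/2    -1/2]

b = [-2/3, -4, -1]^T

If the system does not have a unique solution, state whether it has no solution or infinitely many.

Row-reduce the augmented matrix:
R1 ← R1 / (-1).
R2 ← R2 + 1/4·R1.
R3 ← R3 − 1/2·R1.
R2 ← R2 / (-1/3).
R1 ← R1 − 2/3·R2.
R3 ← R3 + 5/6·R2.
R3 ← R3 / (33/8).
R1 ← R1 + 7/2·R3.
R2 ← R2 − 23/4·R3.
Reading off the reduced rows gives x_1 = 0, x_2 = 0, x_3 = 2.

x_1 = 0, x_2 = 0, x_3 = 2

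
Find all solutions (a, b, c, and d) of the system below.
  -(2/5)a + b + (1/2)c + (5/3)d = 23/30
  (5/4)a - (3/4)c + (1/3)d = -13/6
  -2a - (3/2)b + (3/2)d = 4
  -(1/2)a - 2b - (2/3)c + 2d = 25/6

a = 1, b = -3, c = 5, d = 1

Row-reduce the augmented matrix:
R1 ← R1 / (-2/5).
R2 ← R2 − 5/4·R1.
R3 ← R3 + 2·R1.
R4 ← R4 + 1/2·R1.
R2 ← R2 / (25/8).
R1 ← R1 + 5/2·R2.
R3 ← R3 + 13/2·R2.
R4 ← R4 + 13/4·R2.
R3 ← R3 / (-81/100).
R1 ← R1 + 3/5·R3.
R2 ← R2 − 13/50·R3.
R4 ← R4 + 67/150·R3.
R4 ← R4 / (2254/729).
R1 ← R1 + 260/81·R4.
R2 ← R2 − 797/243·R4.
R3 ← R3 + 1408/243·R4.
Reading off the reduced rows gives a = 1, b = -3, c = 5, d = 1.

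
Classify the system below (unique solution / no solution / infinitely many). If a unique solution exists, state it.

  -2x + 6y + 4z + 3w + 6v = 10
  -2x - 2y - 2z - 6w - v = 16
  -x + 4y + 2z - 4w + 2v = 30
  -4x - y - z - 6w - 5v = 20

Row-reduce:
R1 ← R1 / (-2).
R2 ← R2 + 2·R1.
R3 ← R3 + 1·R1.
R4 ← R4 + 4·R1.
R2 ← R2 / (-8).
R1 ← R1 + 3·R2.
R3 ← R3 − 1·R2.
R4 ← R4 + 13·R2.
R3 ← R3 / (-3/4).
R1 ← R1 − 1/4·R3.
R2 ← R2 − 3/4·R3.
R4 ← R4 − 3/4·R3.
R4 ← R4 / (-4).
R1 ← R1 + 1/3·R4.
R2 ← R2 + 11/2·R4.
R3 ← R3 − 53/6·R4.
Rank is 4 with 5 unknowns, leaving v free.

infinitely many solutions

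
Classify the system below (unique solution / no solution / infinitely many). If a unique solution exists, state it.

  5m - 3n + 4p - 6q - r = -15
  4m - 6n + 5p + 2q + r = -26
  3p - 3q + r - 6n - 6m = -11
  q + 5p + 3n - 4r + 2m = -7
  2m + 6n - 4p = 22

Row-reduce the augmented matrix:
R1 ← R1 / (5).
R2 ← R2 − 4·R1.
R3 ← R3 + 6·R1.
R4 ← R4 − 2·R1.
R5 ← R5 − 2·R1.
R2 ← R2 / (-18/5).
R1 ← R1 + 3/5·R2.
R3 ← R3 + 48/5·R2.
R4 ← R4 − 21/5·R2.
R5 ← R5 − 36/5·R2.
R3 ← R3 / (3).
R1 ← R1 − 1/2·R3.
R2 ← R2 + 1/2·R3.
R4 ← R4 − 11/2·R3.
R5 ← R5 + 2·R3.
R4 ← R4 / (1139/18).
R1 ← R1 − 43/18·R4.
R2 ← R2 + 119/18·R4.
R3 ← R3 + 85/9·R4.
R5 ← R5 + 26/9·R4.
R5 ← R5 / (1158/1139).
R1 ← R1 − 50/1139·R5.
R2 ← R2 + 107/201·R5.
R3 ← R3 + 35/67·R5.
R4 ← R4 − 138/1139·R5.
Reading off the reduced rows gives m = -1, n = 4, p = 0, q = -1, r = 4.

m = -1, n = 4, p = 0, q = -1, r = 4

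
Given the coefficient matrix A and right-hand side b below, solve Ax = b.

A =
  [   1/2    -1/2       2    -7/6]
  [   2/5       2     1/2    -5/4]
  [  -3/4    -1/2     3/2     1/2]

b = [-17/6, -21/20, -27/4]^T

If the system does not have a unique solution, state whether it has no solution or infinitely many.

Row-reduce:
R1 ← R1 / (1/2).
R2 ← R2 − 2/5·R1.
R3 ← R3 + 3/4·R1.
R2 ← R2 / (12/5).
R1 ← R1 + 1·R2.
R3 ← R3 + 5/4·R2.
R3 ← R3 / (377/96).
R1 ← R1 − 85/24·R3.
R2 ← R2 + 11/24·R3.
Rank is 3 with 4 unknowns, leaving x_4 free.

infinitely many solutions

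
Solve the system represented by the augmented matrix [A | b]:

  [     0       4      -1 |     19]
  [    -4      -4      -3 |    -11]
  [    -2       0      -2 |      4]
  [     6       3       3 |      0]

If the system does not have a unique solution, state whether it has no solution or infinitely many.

Row-reduce the augmented matrix:
Swap R1 and R2.
R1 ← R1 / (-4).
R3 ← R3 + 2·R1.
R4 ← R4 − 6·R1.
R2 ← R2 / (4).
R1 ← R1 − 1·R2.
R3 ← R3 − 2·R2.
R4 ← R4 + 3·R2.
Swap R3 and R4.
R3 ← R3 / (-9/4).
R1 ← R1 − 1·R3.
R2 ← R2 + 1/4·R3.
R4 reduces to 0 = 0, so the extra equation is consistent.
Reading off the reduced rows gives x_1 = -3, x_2 = 5, x_3 = 1.

x_1 = -3, x_2 = 5, x_3 = 1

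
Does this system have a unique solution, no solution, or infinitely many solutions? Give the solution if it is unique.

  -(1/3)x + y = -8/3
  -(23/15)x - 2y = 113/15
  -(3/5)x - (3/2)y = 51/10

x = -1, y = -3

Row-reduce the augmented matrix:
R1 ← R1 / (-1/3).
R2 ← R2 + 23/15·R1.
R3 ← R3 + 3/5·R1.
R2 ← R2 / (-33/5).
R1 ← R1 + 3·R2.
R3 ← R3 + 33/10·R2.
R3 reduces to 0 = 0, so the extra equation is consistent.
Reading off the reduced rows gives x = -1, y = -3.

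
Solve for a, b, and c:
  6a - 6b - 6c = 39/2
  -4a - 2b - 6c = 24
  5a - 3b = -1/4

Row-reduce the augmented matrix:
R1 ← R1 / (6).
R2 ← R2 + 4·R1.
R3 ← R3 − 5·R1.
R2 ← R2 / (-6).
R1 ← R1 + 1·R2.
R3 ← R3 − 2·R2.
R3 ← R3 / (5/3).
R1 ← R1 − 2/3·R3.
R2 ← R2 − 5/3·R3.
Reading off the reduced rows gives a = -5/4, b = -2, c = -5/2.

a = -5/4, b = -2, c = -5/2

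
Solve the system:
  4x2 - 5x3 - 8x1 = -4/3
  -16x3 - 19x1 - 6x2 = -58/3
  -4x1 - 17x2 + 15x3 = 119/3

Row-reduce the augmented matrix:
R1 ← R1 / (-8).
R2 ← R2 + 19·R1.
R3 ← R3 + 4·R1.
R2 ← R2 / (-31/2).
R1 ← R1 + 1/2·R2.
R3 ← R3 + 19·R2.
R3 ← R3 / (2797/124).
R1 ← R1 − 47/62·R3.
R2 ← R2 − 33/124·R3.
Reading off the reduced rows gives x1 = -4/3, x2 = 1/3, x3 = 8/3.

x1 = -4/3, x2 = 1/3, x3 = 8/3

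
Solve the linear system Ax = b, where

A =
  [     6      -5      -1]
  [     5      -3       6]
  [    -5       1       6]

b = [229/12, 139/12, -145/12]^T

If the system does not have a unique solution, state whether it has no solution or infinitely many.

x_1 = 5/3, x_2 = -7/4, x_3 = -1/3

Row-reduce the augmented matrix:
R1 ← R1 / (6).
R2 ← R2 − 5·R1.
R3 ← R3 + 5·R1.
R2 ← R2 / (7/6).
R1 ← R1 + 5/6·R2.
R3 ← R3 + 19/6·R2.
R3 ← R3 / (166/7).
R1 ← R1 − 33/7·R3.
R2 ← R2 − 41/7·R3.
Reading off the reduced rows gives x_1 = 5/3, x_2 = -7/4, x_3 = -1/3.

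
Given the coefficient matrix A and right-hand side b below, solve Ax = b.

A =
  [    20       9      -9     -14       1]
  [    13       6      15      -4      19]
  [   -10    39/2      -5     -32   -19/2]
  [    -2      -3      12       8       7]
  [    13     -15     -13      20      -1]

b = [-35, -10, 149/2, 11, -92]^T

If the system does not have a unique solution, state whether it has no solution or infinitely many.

Row-reduce:
R1 ← R1 / (20).
R2 ← R2 − 13·R1.
R3 ← R3 + 10·R1.
R4 ← R4 + 2·R1.
R5 ← R5 − 13·R1.
R2 ← R2 / (3/20).
R1 ← R1 − 9/20·R2.
R3 ← R3 − 24·R2.
R4 ← R4 + 21/10·R2.
R5 ← R5 + 417/20·R2.
R3 ← R3 / (-6691/2).
R1 ← R1 + 63·R3.
R2 ← R2 − 139·R3.
R4 ← R4 − 303·R3.
R5 ← R5 − 2891·R3.
R4 ← R4 / (3768/6691).
R1 ← R1 − 674/6691·R4.
R2 ← R2 + 10196/6691·R4.
R3 ← R3 − 1710/6691·R4.
R5 ← R5 + 5652/6691·R4.
Row 5 reduces to 0 = -1, a contradiction. The system is inconsistent.

no solution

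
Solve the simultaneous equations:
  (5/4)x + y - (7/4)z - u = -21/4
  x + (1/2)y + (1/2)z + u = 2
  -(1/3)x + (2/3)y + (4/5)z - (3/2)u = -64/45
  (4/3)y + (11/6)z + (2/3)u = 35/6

x = -2, y = 5/3, z = 1, u = 8/3

Row-reduce the augmented matrix:
R1 ← R1 / (5/4).
R2 ← R2 − 1·R1.
R3 ← R3 + 1/3·R1.
R2 ← R2 / (-3/10).
R1 ← R1 − 4/5·R2.
R3 ← R3 − 14/15·R2.
R4 ← R4 − 4/3·R2.
R3 ← R3 / (281/45).
R1 ← R1 − 11/3·R3.
R2 ← R2 + 19/3·R3.
R4 ← R4 − 185/18·R3.
R4 ← R4 / (7949/3372).
R1 ← R1 − 983/562·R4.
R2 ← R2 + 1187/562·R4.
R3 ← R3 − 345/562·R4.
Reading off the reduced rows gives x = -2, y = 5/3, z = 1, u = 8/3.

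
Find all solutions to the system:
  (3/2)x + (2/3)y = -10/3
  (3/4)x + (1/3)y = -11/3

no solution

Row-reduce:
R1 ← R1 / (3/2).
R2 ← R2 − 3/4·R1.
Row 2 reduces to 0 = -2, a contradiction. The system is inconsistent.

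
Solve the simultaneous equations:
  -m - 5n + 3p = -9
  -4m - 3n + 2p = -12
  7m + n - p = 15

Row-reduce:
R1 ← R1 / (-1).
R2 ← R2 + 4·R1.
R3 ← R3 − 7·R1.
R2 ← R2 / (17).
R1 ← R1 − 5·R2.
R3 ← R3 + 34·R2.
Rank is 2 with 3 unknowns, leaving p free.

infinitely many solutions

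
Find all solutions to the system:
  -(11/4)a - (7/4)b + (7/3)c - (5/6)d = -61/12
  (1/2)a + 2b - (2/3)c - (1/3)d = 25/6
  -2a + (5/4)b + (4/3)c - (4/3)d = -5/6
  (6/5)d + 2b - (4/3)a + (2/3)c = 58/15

Row-reduce:
R1 ← R1 / (-11/4).
R2 ← R2 − 1/2·R1.
R3 ← R3 + 2·R1.
R4 ← R4 + 4/3·R1.
R2 ← R2 / (37/22).
R1 ← R1 − 7/11·R2.
R3 ← R3 − 111/44·R2.
R4 ← R4 − 94/33·R2.
Swap R3 and R4.
R3 ← R3 / (-2/37).
R1 ← R1 + 28/37·R3.
R2 ← R2 + 16/111·R3.
Row 4 reduces to 0 = -2, a contradiction. The system is inconsistent.

no solution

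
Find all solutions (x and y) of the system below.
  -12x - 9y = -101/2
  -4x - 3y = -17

Row-reduce:
R1 ← R1 / (-12).
R2 ← R2 + 4·R1.
Row 2 reduces to 0 = -1/6, a contradiction. The system is inconsistent.

no solution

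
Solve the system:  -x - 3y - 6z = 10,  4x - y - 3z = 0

infinitely many solutions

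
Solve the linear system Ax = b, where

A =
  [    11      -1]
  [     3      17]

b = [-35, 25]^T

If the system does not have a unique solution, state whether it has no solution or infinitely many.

x_1 = -3, x_2 = 2

From equation 1: x_2 = 35 + 11·x_1.
Substitute into equation 2 and solve: x_1 = -3.
Then x_2 = 2.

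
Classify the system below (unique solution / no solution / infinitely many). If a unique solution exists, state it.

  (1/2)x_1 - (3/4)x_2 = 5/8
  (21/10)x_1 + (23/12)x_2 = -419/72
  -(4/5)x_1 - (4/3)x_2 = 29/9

x_1 = -5/4, x_2 = -5/3

Row-reduce the augmented matrix:
R1 ← R1 / (1/2).
R2 ← R2 − 21/10·R1.
R3 ← R3 + 4/5·R1.
R2 ← R2 / (76/15).
R1 ← R1 + 3/2·R2.
R3 ← R3 + 38/15·R2.
R3 reduces to 0 = 0, so the extra equation is consistent.
Reading off the reduced rows gives x_1 = -5/4, x_2 = -5/3.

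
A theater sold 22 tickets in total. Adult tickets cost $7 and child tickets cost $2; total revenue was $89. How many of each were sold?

Let a = adult tickets, c = child tickets.
  a + c = 22
  7a + 2c = 89
From equation 1: a = 22 − c.
Substitute into equation 2 and solve: c = 13.
Then a = 9.

adult tickets: 9, child tickets: 13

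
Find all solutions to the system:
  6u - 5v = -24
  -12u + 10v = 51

no solution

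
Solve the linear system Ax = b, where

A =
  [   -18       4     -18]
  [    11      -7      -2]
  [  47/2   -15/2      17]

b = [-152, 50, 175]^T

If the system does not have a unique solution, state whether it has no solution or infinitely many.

Row-reduce:
R1 ← R1 / (-18).
R2 ← R2 − 11·R1.
R3 ← R3 − 47/2·R1.
R2 ← R2 / (-41/9).
R1 ← R1 + 2/9·R2.
R3 ← R3 + 41/18·R2.
Row 3 reduces to 0 = -2, a contradiction. The system is inconsistent.

no solution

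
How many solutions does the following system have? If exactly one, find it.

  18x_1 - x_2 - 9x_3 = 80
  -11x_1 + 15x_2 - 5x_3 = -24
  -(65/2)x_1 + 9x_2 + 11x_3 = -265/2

Row-reduce:
R1 ← R1 / (18).
R2 ← R2 + 11·R1.
R3 ← R3 + 65/2·R1.
R2 ← R2 / (259/18).
R1 ← R1 + 1/18·R2.
R3 ← R3 − 259/36·R2.
Row 3 reduces to 0 = -1/2, a contradiction. The system is inconsistent.

no solution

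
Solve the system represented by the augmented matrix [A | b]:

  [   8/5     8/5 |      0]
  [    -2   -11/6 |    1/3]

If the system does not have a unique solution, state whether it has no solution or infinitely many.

x_1 = -2, x_2 = 2

Row-reduce the augmented matrix:
R1 ← R1 / (8/5).
R2 ← R2 + 2·R1.
R2 ← R2 / (1/6).
R1 ← R1 − 1·R2.
Reading off the reduced rows gives x_1 = -2, x_2 = 2.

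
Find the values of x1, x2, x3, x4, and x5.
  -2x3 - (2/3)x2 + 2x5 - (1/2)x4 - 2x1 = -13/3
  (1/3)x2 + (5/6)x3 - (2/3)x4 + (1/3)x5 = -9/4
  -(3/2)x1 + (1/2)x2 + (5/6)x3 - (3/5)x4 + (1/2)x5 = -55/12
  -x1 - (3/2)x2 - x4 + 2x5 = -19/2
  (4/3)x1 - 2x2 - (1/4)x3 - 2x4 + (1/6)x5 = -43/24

x1 = 3/2, x2 = 2, x3 = -5/2, x4 = 0, x5 = -5/2

Row-reduce the augmented matrix:
R1 ← R1 / (-2).
R3 ← R3 + 3/2·R1.
R4 ← R4 + 1·R1.
R5 ← R5 − 4/3·R1.
R2 ← R2 / (1/3).
R1 ← R1 − 1/3·R2.
R3 ← R3 − 1·R2.
R4 ← R4 + 7/6·R2.
R5 ← R5 + 22/9·R2.
R3 ← R3 / (-1/6).
R1 ← R1 − 1/6·R3.
R2 ← R2 − 5/2·R3.
R4 ← R4 − 47/12·R3.
R5 ← R5 − 163/36·R3.
R4 ← R4 / (9271/240).
R1 ← R1 − 323/120·R4.
R2 ← R2 − 197/8·R4.
R3 ← R3 + 213/20·R4.
R5 ← R5 − 29519/720·R4.
R5 ← R5 / (-78031/27813).
R1 ← R1 + 1941/9271·R5.
R2 ← R2 + 3894/9271·R5.
R3 ← R3 + 3342/9271·R5.
R4 ← R4 + 10760/9271·R5.
Reading off the reduced rows gives x1 = 3/2, x2 = 2, x3 = -5/2, x4 = 0, x5 = -5/2.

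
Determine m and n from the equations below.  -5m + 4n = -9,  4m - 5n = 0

m = 5, n = 4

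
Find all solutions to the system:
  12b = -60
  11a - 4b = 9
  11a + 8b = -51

a = -1, b = -5

Row-reduce the augmented matrix:
Swap R1 and R2.
R1 ← R1 / (11).
R3 ← R3 − 11·R1.
R2 ← R2 / (12).
R1 ← R1 + 4/11·R2.
R3 ← R3 − 12·R2.
R3 reduces to 0 = 0, so the extra equation is consistent.
Reading off the reduced rows gives a = -1, b = -5.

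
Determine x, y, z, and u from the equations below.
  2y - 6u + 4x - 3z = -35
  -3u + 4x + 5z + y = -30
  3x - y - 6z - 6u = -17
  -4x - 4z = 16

Row-reduce the augmented matrix:
R1 ← R1 / (4).
R2 ← R2 − 4·R1.
R3 ← R3 − 3·R1.
R4 ← R4 + 4·R1.
R2 ← R2 / (-1).
R1 ← R1 − 1/2·R2.
R3 ← R3 + 5/2·R2.
R4 ← R4 − 2·R2.
R3 ← R3 / (-95/4).
R1 ← R1 − 13/4·R3.
R2 ← R2 + 8·R3.
R4 ← R4 − 9·R3.
R4 ← R4 / (-324/95).
R1 ← R1 + 117/95·R4.
R2 ← R2 − 3/95·R4.
R3 ← R3 − 36/95·R4.
Reading off the reduced rows gives x = -3, y = -4, z = -1, u = 3.

x = -3, y = -4, z = -1, u = 3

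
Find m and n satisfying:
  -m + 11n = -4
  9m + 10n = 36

m = 4, n = 0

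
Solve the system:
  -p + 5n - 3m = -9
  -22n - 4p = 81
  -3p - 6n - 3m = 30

Row-reduce:
R1 ← R1 / (-3).
R3 ← R3 + 3·R1.
R2 ← R2 / (-22).
R1 ← R1 + 5/3·R2.
R3 ← R3 + 11·R2.
Row 3 reduces to 0 = -3/2, a contradiction. The system is inconsistent.

no solution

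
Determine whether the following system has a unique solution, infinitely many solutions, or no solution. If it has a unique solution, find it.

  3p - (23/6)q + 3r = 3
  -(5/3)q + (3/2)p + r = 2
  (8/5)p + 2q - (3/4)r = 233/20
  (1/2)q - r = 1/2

Row-reduce:
R1 ← R1 / (3).
R2 ← R2 − 3/2·R1.
R3 ← R3 − 8/5·R1.
R2 ← R2 / (1/4).
R1 ← R1 + 23/18·R2.
R3 ← R3 − 182/45·R2.
R4 ← R4 − 1/2·R2.
R3 ← R3 / (1033/180).
R1 ← R1 + 14/9·R3.
R2 ← R2 + 2·R3.
Row 4 reduces to 0 = -1/2, a contradiction. The system is inconsistent.

no solution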